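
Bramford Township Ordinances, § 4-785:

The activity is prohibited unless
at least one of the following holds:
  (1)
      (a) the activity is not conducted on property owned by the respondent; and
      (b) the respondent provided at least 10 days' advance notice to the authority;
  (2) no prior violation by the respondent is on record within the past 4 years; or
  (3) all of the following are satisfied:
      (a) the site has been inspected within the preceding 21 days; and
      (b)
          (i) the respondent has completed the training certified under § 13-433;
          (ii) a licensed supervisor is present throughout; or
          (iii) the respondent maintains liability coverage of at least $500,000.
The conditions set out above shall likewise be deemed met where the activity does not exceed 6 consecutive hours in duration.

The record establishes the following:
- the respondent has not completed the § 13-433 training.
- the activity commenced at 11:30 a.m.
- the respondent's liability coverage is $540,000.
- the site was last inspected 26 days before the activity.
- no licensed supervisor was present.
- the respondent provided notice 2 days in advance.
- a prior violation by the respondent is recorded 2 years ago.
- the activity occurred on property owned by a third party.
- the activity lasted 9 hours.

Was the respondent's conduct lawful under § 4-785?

No — unlawful.

(a) not (own property) — holds.
(b) ≥10 days' notice — fails.
So (1) is not satisfied (T AND F).
(2) no prior violation — fails.
(a) site inspected — fails.
(i) training certified — fails.
(ii) supervisor present — fails.
(iii) coverage ≥ $500,000 — holds.
(b): F OR F OR T → true.
So (3) is not satisfied (F AND T).
So Overall is not satisfied (F OR F OR F).
Exception (≤ 6 hrs duration) — not satisfied.
Result: main false OR exception false → false.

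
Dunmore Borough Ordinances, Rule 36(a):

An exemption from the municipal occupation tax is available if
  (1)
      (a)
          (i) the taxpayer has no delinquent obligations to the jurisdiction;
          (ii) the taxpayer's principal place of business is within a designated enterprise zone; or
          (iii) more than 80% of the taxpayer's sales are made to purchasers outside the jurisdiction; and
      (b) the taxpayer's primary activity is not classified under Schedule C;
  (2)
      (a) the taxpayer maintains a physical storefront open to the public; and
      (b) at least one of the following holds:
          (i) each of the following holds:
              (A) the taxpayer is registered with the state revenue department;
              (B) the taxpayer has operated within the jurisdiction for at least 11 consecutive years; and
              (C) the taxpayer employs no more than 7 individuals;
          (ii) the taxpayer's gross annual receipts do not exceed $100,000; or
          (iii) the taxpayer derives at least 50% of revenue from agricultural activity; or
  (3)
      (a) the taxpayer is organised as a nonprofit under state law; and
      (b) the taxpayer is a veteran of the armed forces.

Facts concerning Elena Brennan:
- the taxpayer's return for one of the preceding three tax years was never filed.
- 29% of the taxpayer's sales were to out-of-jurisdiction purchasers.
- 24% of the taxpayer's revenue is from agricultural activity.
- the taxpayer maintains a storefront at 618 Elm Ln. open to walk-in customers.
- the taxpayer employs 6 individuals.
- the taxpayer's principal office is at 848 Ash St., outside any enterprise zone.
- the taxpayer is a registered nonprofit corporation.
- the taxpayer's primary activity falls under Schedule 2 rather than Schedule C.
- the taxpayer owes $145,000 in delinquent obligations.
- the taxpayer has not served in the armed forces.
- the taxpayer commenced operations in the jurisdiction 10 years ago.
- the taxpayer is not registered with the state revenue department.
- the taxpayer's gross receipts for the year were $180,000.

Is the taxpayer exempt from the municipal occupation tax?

(i) no delinquency — not satisfied.
(ii) in enterprise zone — fails.
(iii) >80% out-of-jur. sales — not met.
(a): F OR F OR F → false.
(b) not (Schedule C activity) — met.
(1): F AND T → false.
(a) has storefront — satisfied.
(A) state-registered — fails.
(B) ≥ 11 yrs in jurisdiction — not satisfied.
(C) ≤ 7 employees — satisfied.
(i) = F AND F AND T = false.
(ii) receipts ≤ $100,000 — fails.
(iii) ≥50% agricultural — not satisfied.
(b) = F OR F OR F = false.
(2) = T AND F = false.
(a) nonprofit — holds.
(b) veteran — not met.
So (3) is not satisfied (T AND F).
So Overall is not satisfied (F OR F OR F).

No — not exempt.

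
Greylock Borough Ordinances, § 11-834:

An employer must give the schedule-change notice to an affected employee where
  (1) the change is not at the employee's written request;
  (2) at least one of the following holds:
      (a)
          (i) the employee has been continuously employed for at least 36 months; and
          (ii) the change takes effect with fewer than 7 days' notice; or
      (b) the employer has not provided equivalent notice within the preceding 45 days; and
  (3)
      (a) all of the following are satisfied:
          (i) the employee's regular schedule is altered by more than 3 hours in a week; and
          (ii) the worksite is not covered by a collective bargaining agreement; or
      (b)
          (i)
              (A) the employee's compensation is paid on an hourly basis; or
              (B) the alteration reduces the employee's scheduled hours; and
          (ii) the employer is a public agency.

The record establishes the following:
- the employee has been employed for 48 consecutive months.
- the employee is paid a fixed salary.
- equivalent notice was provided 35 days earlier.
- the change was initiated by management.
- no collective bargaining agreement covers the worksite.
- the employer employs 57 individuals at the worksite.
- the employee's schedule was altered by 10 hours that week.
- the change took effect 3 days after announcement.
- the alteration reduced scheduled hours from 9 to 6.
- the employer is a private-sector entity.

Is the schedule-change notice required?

Yes — required.

(1) not employee-requested — holds.
(i) tenure ≥ 36 mo. — satisfied.
(ii) < 7 days' notice — met.
(a) = T AND T = true.
(b) no recent notice — not satisfied.
So (2) is satisfied (T OR F).
(i) schedule shift > 3h — satisfied.
(ii) no CBA — holds.
(a): T AND T → true.
(A) hourly-paid — fails.
(B) hours reduced — holds.
So (i) is satisfied (F OR T).
(ii) public agency — fails.
(b) = T AND F = false.
So (3) is satisfied (T OR F).
So Overall is satisfied (T AND T AND T).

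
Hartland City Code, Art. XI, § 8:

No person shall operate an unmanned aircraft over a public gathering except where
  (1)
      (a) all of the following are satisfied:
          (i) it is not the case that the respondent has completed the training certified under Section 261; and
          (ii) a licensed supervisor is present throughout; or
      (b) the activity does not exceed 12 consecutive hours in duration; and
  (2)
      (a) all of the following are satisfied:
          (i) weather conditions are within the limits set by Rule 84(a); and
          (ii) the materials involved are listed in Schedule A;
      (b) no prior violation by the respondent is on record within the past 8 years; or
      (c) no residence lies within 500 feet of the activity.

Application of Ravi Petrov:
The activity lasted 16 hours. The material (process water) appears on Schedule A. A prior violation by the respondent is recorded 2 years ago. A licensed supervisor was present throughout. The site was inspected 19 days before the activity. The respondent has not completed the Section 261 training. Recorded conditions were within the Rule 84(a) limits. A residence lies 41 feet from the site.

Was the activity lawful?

(i) not (training certified) — met.
(ii) supervisor present — holds.
So (a) is satisfied (T AND T).
(b) ≤ 12 hrs duration — fails.
So (1) is satisfied (T OR F).
(i) weather ok — holds.
(ii) Schedule A material — satisfied.
(a): T AND T → true.
(b) no prior violation — fails.
(c) no residence in 500 ft — not satisfied.
(2) = T OR F OR F = true.
So Overall is satisfied (T AND T).

Yes — lawful.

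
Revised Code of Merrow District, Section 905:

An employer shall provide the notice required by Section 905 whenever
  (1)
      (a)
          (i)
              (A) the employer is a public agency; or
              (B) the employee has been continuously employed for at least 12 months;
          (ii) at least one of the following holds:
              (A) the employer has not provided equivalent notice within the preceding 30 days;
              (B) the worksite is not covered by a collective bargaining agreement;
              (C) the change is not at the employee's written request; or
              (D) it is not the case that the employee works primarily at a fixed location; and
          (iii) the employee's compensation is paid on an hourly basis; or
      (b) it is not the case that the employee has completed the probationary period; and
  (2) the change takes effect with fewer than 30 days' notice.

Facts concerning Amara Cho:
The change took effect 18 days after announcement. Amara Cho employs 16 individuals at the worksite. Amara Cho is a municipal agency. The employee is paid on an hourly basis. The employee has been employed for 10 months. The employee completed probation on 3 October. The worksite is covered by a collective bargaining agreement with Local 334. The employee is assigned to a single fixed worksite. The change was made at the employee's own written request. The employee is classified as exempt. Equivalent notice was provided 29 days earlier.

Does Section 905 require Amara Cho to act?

(A) public agency — met.
(B) tenure ≥ 12 mo. — fails.
So (i) is satisfied (T OR F).
(A) no recent notice — not met.
(B) no CBA — fails.
(C) not employee-requested — not met.
(D) not (fixed location) — fails.
So (ii) is not satisfied (F OR F OR F OR F).
(iii) hourly-paid — satisfied.
So (a) is not satisfied (T AND F AND T).
(b) not (past probation) — not satisfied.
(1): F OR F → false.
(2) < 30 days' notice — holds.
Overall: F AND T → false.

No — not required.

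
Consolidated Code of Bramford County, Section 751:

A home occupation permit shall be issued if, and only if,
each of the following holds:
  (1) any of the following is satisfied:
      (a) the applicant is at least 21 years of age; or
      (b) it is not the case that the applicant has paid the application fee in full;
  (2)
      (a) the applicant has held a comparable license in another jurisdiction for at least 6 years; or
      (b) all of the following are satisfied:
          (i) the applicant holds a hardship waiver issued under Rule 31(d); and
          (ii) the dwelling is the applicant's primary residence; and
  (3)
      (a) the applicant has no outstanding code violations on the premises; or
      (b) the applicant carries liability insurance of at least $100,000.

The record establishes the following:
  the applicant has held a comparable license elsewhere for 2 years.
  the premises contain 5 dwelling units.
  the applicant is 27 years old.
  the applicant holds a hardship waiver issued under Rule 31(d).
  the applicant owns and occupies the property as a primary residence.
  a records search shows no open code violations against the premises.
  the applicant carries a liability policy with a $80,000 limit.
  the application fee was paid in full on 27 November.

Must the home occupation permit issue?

(a) age ≥ 21 — satisfied.
(b) not (fee paid) — fails.
(1) = T OR F = true.
(a) prior license ≥ 6 yr — fails.
(i) hardship waiver — satisfied.
(ii) primary residence — met.
(b): T AND T → true.
(2) = F OR T = true.
(a) no code violations — holds.
(b) insurance ≥ $100,000 — fails.
So (3) is satisfied (T OR F).
Overall: T AND T AND T → true.

Yes — granted.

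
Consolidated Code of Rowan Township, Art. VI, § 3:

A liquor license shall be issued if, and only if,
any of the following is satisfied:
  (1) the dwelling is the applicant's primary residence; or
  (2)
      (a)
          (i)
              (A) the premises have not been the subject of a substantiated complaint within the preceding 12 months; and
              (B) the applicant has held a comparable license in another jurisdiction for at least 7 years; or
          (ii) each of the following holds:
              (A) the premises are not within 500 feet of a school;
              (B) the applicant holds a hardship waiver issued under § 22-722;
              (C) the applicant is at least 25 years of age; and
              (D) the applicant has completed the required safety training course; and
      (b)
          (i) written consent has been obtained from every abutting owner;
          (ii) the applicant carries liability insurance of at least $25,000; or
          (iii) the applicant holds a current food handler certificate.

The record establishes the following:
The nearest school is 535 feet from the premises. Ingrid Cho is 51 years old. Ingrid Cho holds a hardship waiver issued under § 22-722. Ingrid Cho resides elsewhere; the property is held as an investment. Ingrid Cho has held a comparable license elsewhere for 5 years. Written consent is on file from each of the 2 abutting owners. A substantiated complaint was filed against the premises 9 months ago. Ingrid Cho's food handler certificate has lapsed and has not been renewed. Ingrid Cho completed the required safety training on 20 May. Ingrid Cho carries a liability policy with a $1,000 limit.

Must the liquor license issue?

Yes — granted.

(1) primary residence — fails.
(A) no complaint in 12 mo. — fails.
(B) prior license ≥ 7 yr — not met.
(i): F AND F → false.
(A) ≥500 ft from school — satisfied.
(B) hardship waiver — holds.
(C) age ≥ 25 — satisfied.
(D) safety training — met.
(ii): T AND T AND T AND T → true.
(a) = F OR T = true.
(i) all abutters consent — met.
(ii) insurance ≥ $25,000 — fails.
(iii) food handler cert. — fails.
(b): T OR F OR F → true.
So (2) is satisfied (T AND T).
Overall = F OR T = true.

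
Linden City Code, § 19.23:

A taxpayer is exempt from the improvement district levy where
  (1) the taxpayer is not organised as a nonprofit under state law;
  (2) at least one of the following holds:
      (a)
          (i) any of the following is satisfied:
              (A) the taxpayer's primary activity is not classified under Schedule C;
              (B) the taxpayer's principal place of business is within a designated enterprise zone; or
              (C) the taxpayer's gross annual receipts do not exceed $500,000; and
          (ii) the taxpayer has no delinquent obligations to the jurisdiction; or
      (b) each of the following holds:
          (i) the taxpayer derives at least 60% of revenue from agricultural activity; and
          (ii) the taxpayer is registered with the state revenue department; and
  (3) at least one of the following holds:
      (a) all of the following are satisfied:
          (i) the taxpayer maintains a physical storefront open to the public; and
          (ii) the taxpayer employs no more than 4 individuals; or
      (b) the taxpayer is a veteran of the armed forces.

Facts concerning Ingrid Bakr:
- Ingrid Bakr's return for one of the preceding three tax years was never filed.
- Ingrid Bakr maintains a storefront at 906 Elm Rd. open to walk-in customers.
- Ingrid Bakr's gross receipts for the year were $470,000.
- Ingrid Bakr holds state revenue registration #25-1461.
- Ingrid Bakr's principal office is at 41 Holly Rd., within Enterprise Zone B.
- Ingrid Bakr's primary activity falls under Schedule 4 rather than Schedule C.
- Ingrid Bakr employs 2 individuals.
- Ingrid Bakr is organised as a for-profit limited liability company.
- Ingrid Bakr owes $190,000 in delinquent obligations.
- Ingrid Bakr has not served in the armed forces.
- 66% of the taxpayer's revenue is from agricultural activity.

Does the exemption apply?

Yes — exempt.

(1) not (nonprofit) — satisfied.
(A) not (Schedule C activity) — met.
(B) in enterprise zone — satisfied.
(C) receipts ≤ $500,000 — met.
So (i) is satisfied (T OR T OR T).
(ii) no delinquency — not satisfied.
So (a) is not satisfied (T AND F).
(i) ≥60% agricultural — satisfied.
(ii) state-registered — holds.
(b) = T AND T = true.
(2): F OR T → true.
(i) has storefront — satisfied.
(ii) ≤ 4 employees — met.
So (a) is satisfied (T AND T).
(b) veteran — not satisfied.
(3): T OR F → true.
Overall: T AND T AND T → true.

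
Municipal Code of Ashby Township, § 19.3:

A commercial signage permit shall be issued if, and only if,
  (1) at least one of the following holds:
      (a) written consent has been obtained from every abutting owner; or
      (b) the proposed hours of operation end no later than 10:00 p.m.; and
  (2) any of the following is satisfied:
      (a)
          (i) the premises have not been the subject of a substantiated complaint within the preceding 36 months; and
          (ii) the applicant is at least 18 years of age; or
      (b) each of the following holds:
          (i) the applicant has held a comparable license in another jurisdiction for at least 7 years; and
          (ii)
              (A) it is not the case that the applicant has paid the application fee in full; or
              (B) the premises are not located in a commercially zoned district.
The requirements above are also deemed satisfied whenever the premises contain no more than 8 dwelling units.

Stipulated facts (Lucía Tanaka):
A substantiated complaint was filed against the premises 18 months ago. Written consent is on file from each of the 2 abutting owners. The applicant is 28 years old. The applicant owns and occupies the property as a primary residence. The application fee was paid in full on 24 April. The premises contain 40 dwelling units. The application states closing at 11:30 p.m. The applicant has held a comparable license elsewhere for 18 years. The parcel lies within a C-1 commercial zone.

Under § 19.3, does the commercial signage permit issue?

No — denied.

(a) all abutters consent — holds.
(b) closes by 10 p.m. — fails.
(1): T OR F → true.
(i) no complaint in 36 mo. — fails.
(ii) age ≥ 18 — met.
So (a) is not satisfied (F AND T).
(i) prior license ≥ 7 yr — met.
(A) not (fee paid) — not satisfied.
(B) not (commercially zoned) — not met.
So (ii) is not satisfied (F OR F).
(b): T AND F → false.
(2) = F OR F = false.
Overall = T AND F = false.
Exception (≤ 8 units) — not satisfied.
Result: main false OR exception false → false.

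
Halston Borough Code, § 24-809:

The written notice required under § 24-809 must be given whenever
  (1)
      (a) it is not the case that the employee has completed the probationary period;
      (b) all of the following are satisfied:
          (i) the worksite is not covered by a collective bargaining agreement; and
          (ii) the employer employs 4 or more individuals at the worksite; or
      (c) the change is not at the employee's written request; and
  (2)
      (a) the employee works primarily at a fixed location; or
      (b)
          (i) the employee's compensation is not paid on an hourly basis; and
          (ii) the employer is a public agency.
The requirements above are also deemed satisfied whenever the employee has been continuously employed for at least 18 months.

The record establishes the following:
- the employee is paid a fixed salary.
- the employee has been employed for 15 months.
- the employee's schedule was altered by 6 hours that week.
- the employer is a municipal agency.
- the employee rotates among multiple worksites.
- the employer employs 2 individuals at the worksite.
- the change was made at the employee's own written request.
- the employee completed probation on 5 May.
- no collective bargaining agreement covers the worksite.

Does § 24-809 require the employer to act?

No — not required.

(a) not (past probation) — not satisfied.
(i) no CBA — met.
(ii) ≥ 4 at site — not met.
So (b) is not satisfied (T AND F).
(c) not employee-requested — not met.
(1): F OR F OR F → false.
(a) fixed location — fails.
(i) not (hourly-paid) — met.
(ii) public agency — satisfied.
(b): T AND T → true.
So (2) is satisfied (F OR T).
Overall = F AND T = false.
Exception (tenure ≥ 18 mo.) — not satisfied.
Result: main false OR exception false → false.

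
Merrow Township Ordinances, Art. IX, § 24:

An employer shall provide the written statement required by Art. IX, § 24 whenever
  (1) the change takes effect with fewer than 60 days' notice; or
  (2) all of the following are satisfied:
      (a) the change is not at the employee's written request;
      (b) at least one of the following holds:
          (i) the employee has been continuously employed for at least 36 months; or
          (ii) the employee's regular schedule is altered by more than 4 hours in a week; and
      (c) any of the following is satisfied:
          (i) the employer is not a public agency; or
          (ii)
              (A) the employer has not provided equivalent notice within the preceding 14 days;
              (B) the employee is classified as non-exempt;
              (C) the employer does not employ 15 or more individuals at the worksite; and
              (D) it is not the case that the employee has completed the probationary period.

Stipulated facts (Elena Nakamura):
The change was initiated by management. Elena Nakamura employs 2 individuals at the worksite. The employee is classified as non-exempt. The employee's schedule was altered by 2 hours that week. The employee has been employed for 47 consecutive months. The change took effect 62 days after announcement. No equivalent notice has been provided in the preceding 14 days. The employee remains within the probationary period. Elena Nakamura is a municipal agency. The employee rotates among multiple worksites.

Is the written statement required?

(1) < 60 days' notice — fails.
(a) not employee-requested — holds.
(i) tenure ≥ 36 mo. — met.
(ii) schedule shift > 4h — not satisfied.
(b) = T OR F = true.
(i) not (public agency) — not satisfied.
(A) no recent notice — holds.
(B) non-exempt — holds.
(C) not (≥ 15 at site) — satisfied.
(D) not (past probation) — satisfied.
So (ii) is satisfied (T AND T AND T AND T).
(c): F OR T → true.
(2): T AND T AND T → true.
So Overall is satisfied (F OR T).

Yes — required.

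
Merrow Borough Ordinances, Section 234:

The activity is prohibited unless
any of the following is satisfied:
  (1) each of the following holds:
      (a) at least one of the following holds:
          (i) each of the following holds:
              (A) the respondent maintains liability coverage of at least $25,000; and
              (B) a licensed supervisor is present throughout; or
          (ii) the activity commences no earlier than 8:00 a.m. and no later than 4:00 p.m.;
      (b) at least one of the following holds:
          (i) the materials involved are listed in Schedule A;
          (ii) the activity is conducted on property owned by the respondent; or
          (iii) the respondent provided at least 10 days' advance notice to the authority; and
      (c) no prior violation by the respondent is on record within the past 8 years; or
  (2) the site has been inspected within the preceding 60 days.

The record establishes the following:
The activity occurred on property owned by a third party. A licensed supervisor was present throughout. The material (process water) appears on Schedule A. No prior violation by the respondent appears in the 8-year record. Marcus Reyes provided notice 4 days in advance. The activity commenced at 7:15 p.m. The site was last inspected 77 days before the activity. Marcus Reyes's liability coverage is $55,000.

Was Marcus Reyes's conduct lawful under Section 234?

Yes — lawful.

(A) coverage ≥ $25,000 — satisfied.
(B) supervisor present — satisfied.
(i) = T AND T = true.
(ii) start within hours — not met.
(a) = T OR F = true.
(i) Schedule A material — met.
(ii) own property — not met.
(iii) ≥10 days' notice — not met.
(b) = T OR F OR F = true.
(c) no prior violation — met.
(1) = T AND T AND T = true.
(2) site inspected — not satisfied.
Overall: T OR F → true.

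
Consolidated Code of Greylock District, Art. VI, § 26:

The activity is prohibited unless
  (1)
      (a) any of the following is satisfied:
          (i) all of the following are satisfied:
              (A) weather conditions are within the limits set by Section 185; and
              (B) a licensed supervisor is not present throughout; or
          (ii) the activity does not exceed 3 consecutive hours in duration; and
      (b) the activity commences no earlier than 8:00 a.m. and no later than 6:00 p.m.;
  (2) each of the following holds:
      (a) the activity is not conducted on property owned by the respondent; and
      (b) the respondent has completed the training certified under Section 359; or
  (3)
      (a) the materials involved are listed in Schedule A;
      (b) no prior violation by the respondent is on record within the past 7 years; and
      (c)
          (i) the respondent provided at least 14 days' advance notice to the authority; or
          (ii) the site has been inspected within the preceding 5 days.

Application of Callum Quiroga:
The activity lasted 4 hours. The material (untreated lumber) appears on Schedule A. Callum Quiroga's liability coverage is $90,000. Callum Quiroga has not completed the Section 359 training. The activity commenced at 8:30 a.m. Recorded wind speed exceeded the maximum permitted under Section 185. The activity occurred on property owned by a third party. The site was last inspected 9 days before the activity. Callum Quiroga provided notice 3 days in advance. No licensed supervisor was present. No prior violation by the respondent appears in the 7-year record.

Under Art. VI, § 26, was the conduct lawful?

No — unlawful.

(A) weather ok — not met.
(B) not (supervisor present) — met.
So (i) is not satisfied (F AND T).
(ii) ≤ 3 hrs duration — fails.
(a) = F OR F = false.
(b) start within hours — satisfied.
(1) = F AND T = false.
(a) not (own property) — satisfied.
(b) training certified — fails.
(2): T AND F → false.
(a) Schedule A material — met.
(b) no prior violation — met.
(i) ≥14 days' notice — fails.
(ii) site inspected — not met.
(c): F OR F → false.
(3): T AND T AND F → false.
So Overall is not satisfied (F OR F OR F).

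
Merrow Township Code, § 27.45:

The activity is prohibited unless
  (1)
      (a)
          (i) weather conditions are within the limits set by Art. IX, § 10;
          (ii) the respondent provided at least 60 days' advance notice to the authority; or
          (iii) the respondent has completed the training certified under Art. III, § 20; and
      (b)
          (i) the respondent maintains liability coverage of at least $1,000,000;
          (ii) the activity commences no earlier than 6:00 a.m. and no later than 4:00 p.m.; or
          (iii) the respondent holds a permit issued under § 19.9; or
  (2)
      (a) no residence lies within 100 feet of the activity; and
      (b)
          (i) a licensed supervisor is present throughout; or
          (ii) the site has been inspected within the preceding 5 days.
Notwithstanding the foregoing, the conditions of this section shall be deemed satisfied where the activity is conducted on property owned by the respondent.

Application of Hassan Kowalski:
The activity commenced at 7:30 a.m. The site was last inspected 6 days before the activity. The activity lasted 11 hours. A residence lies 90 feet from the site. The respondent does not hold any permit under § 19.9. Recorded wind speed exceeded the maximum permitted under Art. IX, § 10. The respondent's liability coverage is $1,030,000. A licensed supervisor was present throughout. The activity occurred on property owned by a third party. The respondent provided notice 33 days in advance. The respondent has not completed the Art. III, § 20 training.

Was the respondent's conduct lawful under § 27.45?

(i) weather ok — fails.
(ii) ≥60 days' notice — not met.
(iii) training certified — not satisfied.
(a) = F OR F OR F = false.
(i) coverage ≥ $1,000,000 — met.
(ii) start within hours — holds.
(iii) holds permit — not met.
(b) = T OR T OR F = true.
(1) = F AND T = false.
(a) no residence in 100 ft — fails.
(i) supervisor present — holds.
(ii) site inspected — not met.
(b): T OR F → true.
(2): F AND T → false.
So Overall is not satisfied (F OR F).
Exception (own property) — not satisfied.
Result: main false OR exception false → false.

No — unlawful.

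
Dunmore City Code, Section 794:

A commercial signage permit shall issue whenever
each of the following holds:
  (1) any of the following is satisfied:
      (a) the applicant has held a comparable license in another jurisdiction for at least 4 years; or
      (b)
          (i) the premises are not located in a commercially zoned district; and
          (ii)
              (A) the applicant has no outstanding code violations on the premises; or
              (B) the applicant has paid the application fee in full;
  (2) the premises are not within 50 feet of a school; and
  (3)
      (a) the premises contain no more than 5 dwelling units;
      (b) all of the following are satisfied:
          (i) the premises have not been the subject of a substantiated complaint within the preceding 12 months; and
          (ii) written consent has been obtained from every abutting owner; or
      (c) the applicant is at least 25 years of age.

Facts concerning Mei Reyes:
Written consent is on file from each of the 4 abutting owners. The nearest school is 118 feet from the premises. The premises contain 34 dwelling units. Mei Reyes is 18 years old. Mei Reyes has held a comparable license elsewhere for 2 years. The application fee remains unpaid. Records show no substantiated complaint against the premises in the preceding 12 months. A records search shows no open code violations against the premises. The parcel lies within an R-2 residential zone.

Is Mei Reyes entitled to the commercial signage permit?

(a) prior license ≥ 4 yr — not satisfied.
(i) not (commercially zoned) — satisfied.
(A) no code violations — holds.
(B) fee paid — not satisfied.
So (ii) is satisfied (T OR F).
So (b) is satisfied (T AND T).
(1): F OR T → true.
(2) ≥50 ft from school — met.
(a) ≤ 5 units — not satisfied.
(i) no complaint in 12 mo. — met.
(ii) all abutters consent — holds.
(b): T AND T → true.
(c) age ≥ 25 — fails.
(3) = F OR T OR F = true.
Overall = T AND T AND T = true.

Yes — granted.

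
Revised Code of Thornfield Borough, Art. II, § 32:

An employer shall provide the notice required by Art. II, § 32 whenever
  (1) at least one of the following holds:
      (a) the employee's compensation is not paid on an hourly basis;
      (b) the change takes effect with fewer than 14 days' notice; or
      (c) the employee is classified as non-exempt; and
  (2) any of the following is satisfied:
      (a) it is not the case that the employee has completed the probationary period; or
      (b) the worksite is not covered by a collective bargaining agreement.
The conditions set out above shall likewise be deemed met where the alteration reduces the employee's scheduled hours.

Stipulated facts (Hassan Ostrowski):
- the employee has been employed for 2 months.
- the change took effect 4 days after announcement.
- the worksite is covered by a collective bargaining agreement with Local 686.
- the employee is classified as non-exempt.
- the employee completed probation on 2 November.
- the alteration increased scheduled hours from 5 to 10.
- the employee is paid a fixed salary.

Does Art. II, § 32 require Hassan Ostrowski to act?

(a) not (hourly-paid) — satisfied.
(b) < 14 days' notice — holds.
(c) non-exempt — holds.
(1) = T OR T OR T = true.
(a) not (past probation) — not satisfied.
(b) no CBA — fails.
(2): F OR F → false.
So Overall is not satisfied (T AND F).
Exception (hours reduced) — not satisfied.
Result: main false OR exception false → false.

No — not required.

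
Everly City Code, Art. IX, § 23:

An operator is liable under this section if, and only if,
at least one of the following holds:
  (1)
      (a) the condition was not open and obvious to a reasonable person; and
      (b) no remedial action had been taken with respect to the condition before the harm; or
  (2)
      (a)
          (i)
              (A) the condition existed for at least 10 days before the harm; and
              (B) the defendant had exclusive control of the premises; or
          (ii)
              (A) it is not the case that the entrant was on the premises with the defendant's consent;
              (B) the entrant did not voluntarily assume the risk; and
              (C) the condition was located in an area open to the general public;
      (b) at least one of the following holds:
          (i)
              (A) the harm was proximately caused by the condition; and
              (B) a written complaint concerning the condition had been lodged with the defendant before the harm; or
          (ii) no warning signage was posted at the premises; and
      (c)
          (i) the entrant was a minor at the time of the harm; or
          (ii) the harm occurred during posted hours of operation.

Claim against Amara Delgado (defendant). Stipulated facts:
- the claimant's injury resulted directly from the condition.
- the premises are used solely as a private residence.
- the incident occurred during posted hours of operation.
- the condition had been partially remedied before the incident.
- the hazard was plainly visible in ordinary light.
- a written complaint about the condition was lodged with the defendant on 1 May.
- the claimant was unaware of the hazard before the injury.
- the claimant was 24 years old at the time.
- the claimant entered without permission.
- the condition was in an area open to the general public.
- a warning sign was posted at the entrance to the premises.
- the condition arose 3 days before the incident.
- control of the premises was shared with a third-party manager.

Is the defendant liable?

Yes — liable.

(a) not open/obvious — not met.
(b) no remedial action — not satisfied.
(1) = F AND F = false.
(A) condition ≥10 days old — fails.
(B) exclusive control — not met.
So (i) is not satisfied (F AND F).
(A) not (consent to enter) — met.
(B) no assumed risk — holds.
(C) public area — met.
So (ii) is satisfied (T AND T AND T).
(a): F OR T → true.
(A) proximate cause — holds.
(B) complaint lodged — holds.
(i) = T AND T = true.
(ii) no signage posted — not satisfied.
So (b) is satisfied (T OR F).
(i) entrant a minor — not met.
(ii) during posted hours — met.
(c) = F OR T = true.
So (2) is satisfied (T AND T AND T).
So Overall is satisfied (F OR T).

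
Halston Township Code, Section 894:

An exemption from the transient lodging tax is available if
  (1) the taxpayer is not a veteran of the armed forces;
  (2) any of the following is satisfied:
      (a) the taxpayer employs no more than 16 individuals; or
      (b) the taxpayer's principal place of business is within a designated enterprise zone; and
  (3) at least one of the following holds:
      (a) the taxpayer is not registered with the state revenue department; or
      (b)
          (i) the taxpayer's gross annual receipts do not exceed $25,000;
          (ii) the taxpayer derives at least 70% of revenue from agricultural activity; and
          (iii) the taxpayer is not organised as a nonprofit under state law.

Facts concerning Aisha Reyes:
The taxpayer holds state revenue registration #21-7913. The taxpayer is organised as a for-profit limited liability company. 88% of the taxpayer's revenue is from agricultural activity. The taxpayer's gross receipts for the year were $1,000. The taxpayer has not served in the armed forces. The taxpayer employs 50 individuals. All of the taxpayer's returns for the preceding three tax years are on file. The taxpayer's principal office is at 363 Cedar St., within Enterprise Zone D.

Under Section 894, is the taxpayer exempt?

(1) not (veteran) — met.
(a) ≤ 16 employees — not met.
(b) in enterprise zone — satisfied.
(2) = F OR T = true.
(a) not (state-registered) — not met.
(i) receipts ≤ $25,000 — satisfied.
(ii) ≥70% agricultural — holds.
(iii) not (nonprofit) — satisfied.
(b): T AND T AND T → true.
So (3) is satisfied (F OR T).
Overall: T AND T AND T → true.

Yes — exempt.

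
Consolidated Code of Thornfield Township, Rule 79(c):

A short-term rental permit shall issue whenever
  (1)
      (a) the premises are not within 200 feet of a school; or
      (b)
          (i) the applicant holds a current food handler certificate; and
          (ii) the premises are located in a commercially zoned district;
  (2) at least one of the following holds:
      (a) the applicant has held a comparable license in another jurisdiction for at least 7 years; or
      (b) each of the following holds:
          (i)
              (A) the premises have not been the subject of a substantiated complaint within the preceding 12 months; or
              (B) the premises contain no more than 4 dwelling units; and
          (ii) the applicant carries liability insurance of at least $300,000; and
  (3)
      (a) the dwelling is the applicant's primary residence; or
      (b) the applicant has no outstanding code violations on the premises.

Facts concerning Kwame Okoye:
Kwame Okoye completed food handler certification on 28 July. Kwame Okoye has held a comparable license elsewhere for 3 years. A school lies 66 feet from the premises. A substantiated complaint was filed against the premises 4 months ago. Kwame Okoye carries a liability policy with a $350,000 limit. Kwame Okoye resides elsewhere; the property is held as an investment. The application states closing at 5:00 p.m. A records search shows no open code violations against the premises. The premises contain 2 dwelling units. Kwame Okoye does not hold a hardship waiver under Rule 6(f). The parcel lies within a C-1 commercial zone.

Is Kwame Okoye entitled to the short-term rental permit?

Yes — granted.

(a) ≥200 ft from school — not satisfied.
(i) food handler cert. — holds.
(ii) commercially zoned — satisfied.
(b) = T AND T = true.
So (1) is satisfied (F OR T).
(a) prior license ≥ 7 yr — not met.
(A) no complaint in 12 mo. — not met.
(B) ≤ 4 units — satisfied.
(i): F OR T → true.
(ii) insurance ≥ $300,000 — satisfied.
(b): T AND T → true.
(2) = F OR T = true.
(a) primary residence — not met.
(b) no code violations — satisfied.
(3): F OR T → true.
Overall: T AND T AND T → true.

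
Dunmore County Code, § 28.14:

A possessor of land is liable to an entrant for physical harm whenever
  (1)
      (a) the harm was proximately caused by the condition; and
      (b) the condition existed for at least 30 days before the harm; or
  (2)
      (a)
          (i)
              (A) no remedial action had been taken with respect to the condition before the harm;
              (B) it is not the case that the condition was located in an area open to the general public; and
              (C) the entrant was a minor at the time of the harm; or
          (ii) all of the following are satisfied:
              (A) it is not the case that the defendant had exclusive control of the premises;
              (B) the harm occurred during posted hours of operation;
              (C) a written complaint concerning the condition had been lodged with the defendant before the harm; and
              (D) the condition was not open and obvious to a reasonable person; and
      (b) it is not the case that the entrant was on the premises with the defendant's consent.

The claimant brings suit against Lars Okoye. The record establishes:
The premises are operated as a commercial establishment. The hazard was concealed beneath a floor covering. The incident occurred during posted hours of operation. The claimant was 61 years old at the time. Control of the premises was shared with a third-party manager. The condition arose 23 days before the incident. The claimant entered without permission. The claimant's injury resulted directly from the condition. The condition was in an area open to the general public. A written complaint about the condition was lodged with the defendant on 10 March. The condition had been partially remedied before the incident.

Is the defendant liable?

Yes — liable.

(a) proximate cause — met.
(b) condition ≥30 days old — not satisfied.
(1): T AND F → false.
(A) no remedial action — not satisfied.
(B) not (public area) — not met.
(C) entrant a minor — not satisfied.
(i): F AND F AND F → false.
(A) not (exclusive control) — met.
(B) during posted hours — met.
(C) complaint lodged — holds.
(D) not open/obvious — holds.
(ii): T AND T AND T AND T → true.
(a): F OR T → true.
(b) not (consent to enter) — satisfied.
So (2) is satisfied (T AND T).
Overall: F OR T → true.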